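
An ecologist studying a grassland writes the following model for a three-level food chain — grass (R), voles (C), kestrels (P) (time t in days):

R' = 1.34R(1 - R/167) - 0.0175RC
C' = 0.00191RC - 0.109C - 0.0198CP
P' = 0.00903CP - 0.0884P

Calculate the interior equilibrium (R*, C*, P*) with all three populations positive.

R* ≈ 146, C* ≈ 9.79, P* ≈ 8.54

From dP/dt = 0: 0.00903C* = 0.0884, so C* = 9.79.
From dR/dt = 0: 1.34(1 - R*/167) = 0.0175·9.79, giving R* = 167·(1 - 0.128) = 146.
From dC/dt = 0: 0.00191·146 - 0.109 = 0.0198P*, so P* = 0.169/0.0198 = 8.54.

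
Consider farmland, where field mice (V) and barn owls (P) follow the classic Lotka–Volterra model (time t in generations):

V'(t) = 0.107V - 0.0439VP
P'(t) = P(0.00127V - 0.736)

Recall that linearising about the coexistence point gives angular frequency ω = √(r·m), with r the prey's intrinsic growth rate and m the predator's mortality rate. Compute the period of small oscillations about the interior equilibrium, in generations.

T ≈ 22.4 generations

Here r = 0.107 and m = 0.736, so r·m = 0.0788.
ω = √0.0788 = 0.281 per generation, hence T = 2π/ω ≈ 22.4 generations.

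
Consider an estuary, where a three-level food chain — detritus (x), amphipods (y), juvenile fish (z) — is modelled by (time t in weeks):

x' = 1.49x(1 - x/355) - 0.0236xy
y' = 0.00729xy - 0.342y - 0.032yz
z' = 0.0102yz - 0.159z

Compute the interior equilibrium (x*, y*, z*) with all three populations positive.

x* ≈ 267, y* ≈ 15.6, z* ≈ 50.2

From dz/dt = 0: 0.0102y* = 0.159, so y* = 15.6.
From dx/dt = 0: 1.49(1 - x*/355) = 0.0236·15.6, giving x* = 355·(1 - 0.247) = 267.
From dy/dt = 0: 0.00729·267 - 0.342 = 0.032z*, so z* = 1.61/0.032 = 50.2.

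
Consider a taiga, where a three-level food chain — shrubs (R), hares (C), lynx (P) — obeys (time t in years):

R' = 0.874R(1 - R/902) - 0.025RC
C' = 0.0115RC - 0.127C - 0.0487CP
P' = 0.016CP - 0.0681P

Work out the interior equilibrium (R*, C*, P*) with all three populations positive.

R* ≈ 792, C* ≈ 4.26, P* ≈ 184

From dP/dt = 0: 0.016C* = 0.0681, so C* = 4.26.
From dR/dt = 0: 0.874(1 - R*/902) = 0.025·4.26, giving R* = 902·(1 - 0.122) = 792.
From dC/dt = 0: 0.0115·792 - 0.127 = 0.0487P*, so P* = 8.98/0.0487 = 184.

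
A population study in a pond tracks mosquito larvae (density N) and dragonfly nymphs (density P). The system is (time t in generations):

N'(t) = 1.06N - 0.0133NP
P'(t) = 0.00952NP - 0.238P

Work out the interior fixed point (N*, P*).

N* ≈ 25, P* ≈ 79.7

Set dP/dt = 0 with P > 0: 0.00952N - 0.238 = 0, so N* = 0.238/0.00952 = 25.
Set dN/dt = 0 with N > 0: 1.06 - 0.0133P = 0, so P* = 1.06/0.0133 = 79.7.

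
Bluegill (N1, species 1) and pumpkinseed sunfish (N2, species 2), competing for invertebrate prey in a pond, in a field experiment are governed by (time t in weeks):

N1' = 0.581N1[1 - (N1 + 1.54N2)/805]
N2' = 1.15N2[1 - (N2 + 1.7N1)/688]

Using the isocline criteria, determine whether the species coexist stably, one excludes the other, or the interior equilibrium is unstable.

Compare the nullcline intercepts: K1/α12 = 805/1.54 = 523 < K2 = 688; K2/α21 = 688/1.7 = 405 < K1 = 805.
Since both are reversed, neither can invade when rare; the interior point is a saddle.

unstable coexistence (outcome depends on initial conditions)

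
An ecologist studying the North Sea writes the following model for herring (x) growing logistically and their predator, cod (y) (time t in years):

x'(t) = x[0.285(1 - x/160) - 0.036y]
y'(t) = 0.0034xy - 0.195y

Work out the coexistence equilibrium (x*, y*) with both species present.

From dy/dt = 0 with y > 0: 0.0034x* = 0.195, so x* = 57.4.
Substitute into dx/dt = 0: 0.285(1 - 57.4/160) = 0.036y*.
The bracket is 0.642, giving y* = 0.183/0.036 = 5.08.

x* ≈ 57.4, y* ≈ 5.08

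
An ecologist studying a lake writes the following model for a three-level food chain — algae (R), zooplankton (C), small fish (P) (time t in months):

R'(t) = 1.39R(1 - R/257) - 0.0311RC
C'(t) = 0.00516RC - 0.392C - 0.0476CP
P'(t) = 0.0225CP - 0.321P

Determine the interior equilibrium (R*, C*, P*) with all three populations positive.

R* ≈ 175, C* ≈ 14.3, P* ≈ 10.7

From dP/dt = 0: 0.0225C* = 0.321, so C* = 14.3.
From dR/dt = 0: 1.39(1 - R*/257) = 0.0311·14.3, giving R* = 257·(1 - 0.319) = 175.
From dC/dt = 0: 0.00516·175 - 0.392 = 0.0476P*, so P* = 0.511/0.0476 = 10.7.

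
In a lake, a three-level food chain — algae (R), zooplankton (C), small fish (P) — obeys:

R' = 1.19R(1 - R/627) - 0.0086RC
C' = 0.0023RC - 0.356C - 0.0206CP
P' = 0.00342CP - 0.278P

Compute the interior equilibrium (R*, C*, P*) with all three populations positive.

R* ≈ 259, C* ≈ 81.3, P* ≈ 11.6

From dP/dt = 0: 0.00342C* = 0.278, so C* = 81.3.
From dR/dt = 0: 1.19(1 - R*/627) = 0.0086·81.3, giving R* = 627·(1 - 0.587) = 259.
From dC/dt = 0: 0.0023·259 - 0.356 = 0.0206P*, so P* = 0.239/0.0206 = 11.6.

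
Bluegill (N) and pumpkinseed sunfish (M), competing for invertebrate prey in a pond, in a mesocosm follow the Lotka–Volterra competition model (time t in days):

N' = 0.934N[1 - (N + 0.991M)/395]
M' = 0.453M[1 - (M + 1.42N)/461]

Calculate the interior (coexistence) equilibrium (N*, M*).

Setting both brackets to zero gives the nullclines N + 0.991M = 395 and 1.42N + M = 461.
Substituting M = 461 - 1.42N into the first: N(1 - 0.991·1.42) = 395 - 0.991·461.
So N* = -61.9/-0.407 = 152, and then M* = 461 - 1.42·152 = 245.

N* ≈ 152, M* ≈ 245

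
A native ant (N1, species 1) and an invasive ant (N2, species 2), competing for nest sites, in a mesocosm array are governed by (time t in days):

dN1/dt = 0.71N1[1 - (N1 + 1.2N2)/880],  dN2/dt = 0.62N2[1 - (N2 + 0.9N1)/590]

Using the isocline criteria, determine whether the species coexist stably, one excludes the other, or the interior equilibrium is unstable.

species 1 excludes species 2

Compare the nullcline intercepts: K1/α12 = 880/1.2 = 733 > K2 = 590; K2/α21 = 590/0.9 = 656 < K1 = 880.
Since the inequalities point opposite ways, species 1 can invade but species 2 cannot.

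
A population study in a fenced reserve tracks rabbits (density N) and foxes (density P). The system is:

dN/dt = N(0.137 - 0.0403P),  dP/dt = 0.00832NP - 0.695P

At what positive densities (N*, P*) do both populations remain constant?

N* ≈ 83.5, P* ≈ 3.4

Set dP/dt = 0 with P > 0: 0.00832N - 0.695 = 0, so N* = 0.695/0.00832 = 83.5.
Set dN/dt = 0 with N > 0: 0.137 - 0.0403P = 0, so P* = 0.137/0.0403 = 3.4.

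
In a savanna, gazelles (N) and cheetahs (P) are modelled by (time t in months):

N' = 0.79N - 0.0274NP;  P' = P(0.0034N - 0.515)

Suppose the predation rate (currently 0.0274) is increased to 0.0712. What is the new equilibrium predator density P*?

At the interior fixed point, setting dN/dt = 0 with N > 0 fixes P* = (prey growth rate)/(NP coefficient) — independent of the other coefficients.
With the change, P* = 0.79/0.0712 = 11.1; it falls from 28.8.

P* ≈ 11.1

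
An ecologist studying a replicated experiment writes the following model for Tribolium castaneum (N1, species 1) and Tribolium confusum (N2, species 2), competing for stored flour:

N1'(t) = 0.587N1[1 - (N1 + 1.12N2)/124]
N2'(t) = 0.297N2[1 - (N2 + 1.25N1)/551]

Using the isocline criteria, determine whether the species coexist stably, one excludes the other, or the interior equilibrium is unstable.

species 2 excludes species 1

Compare the nullcline intercepts: K1/α12 = 124/1.12 = 111 < K2 = 551; K2/α21 = 551/1.25 = 441 > K1 = 124.
Since the inequalities point opposite ways, species 2 can invade but species 1 cannot.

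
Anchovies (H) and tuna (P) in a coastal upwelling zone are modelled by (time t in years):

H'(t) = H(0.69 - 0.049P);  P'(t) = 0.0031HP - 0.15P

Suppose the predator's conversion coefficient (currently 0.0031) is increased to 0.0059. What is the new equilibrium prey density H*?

H* ≈ 25.4

At the interior fixed point, setting dP/dt = 0 with P > 0 fixes H* = (predator death rate)/(HP coefficient) — independent of the other coefficients.
With the change, H* = 0.15/0.0059 = 25.4; it falls from 48.4.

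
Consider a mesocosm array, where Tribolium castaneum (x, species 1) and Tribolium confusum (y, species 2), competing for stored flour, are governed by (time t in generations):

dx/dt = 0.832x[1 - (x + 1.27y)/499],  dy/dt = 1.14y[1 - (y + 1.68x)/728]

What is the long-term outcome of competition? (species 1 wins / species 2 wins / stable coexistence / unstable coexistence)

unstable coexistence (outcome depends on initial conditions)

Compare the nullcline intercepts: K1/α12 = 499/1.27 = 393 < K2 = 728; K2/α21 = 728/1.68 = 433 < K1 = 499.
Since both are reversed, neither can invade when rare; the interior point is a saddle.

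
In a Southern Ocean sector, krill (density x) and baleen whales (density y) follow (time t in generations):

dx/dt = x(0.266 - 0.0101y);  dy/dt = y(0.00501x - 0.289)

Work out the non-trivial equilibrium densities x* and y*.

Set dy/dt = 0 with y > 0: 0.00501x - 0.289 = 0, so x* = 0.289/0.00501 = 57.7.
Set dx/dt = 0 with x > 0: 0.266 - 0.0101y = 0, so y* = 0.266/0.0101 = 26.3.

x* ≈ 57.7, y* ≈ 26.3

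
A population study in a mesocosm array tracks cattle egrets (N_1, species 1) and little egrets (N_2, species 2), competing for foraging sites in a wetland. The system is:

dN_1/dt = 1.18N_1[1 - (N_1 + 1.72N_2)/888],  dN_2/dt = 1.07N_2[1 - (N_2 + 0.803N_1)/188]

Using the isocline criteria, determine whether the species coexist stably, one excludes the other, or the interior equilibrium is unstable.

Compare the nullcline intercepts: K1/α12 = 888/1.72 = 516 > K2 = 188; K2/α21 = 188/0.803 = 234 < K1 = 888.
Since the inequalities point opposite ways, species 1 can invade but species 2 cannot.

species 1 excludes species 2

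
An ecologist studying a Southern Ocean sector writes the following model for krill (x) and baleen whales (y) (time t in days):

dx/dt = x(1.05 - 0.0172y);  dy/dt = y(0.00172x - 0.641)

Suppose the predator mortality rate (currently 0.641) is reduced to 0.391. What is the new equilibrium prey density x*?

x* ≈ 227

At the interior fixed point, setting dy/dt = 0 with y > 0 fixes x* = (predator death rate)/(xy coefficient) — independent of the other coefficients.
With the change, x* = 0.391/0.00172 = 227; it falls from 373.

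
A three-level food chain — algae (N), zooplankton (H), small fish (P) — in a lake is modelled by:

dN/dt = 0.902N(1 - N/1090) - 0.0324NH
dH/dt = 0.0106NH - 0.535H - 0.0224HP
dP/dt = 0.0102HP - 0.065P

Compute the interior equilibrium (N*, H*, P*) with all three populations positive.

N* ≈ 840, H* ≈ 6.37, P* ≈ 374

From dP/dt = 0: 0.0102H* = 0.065, so H* = 6.37.
From dN/dt = 0: 0.902(1 - N*/1090) = 0.0324·6.37, giving N* = 1090·(1 - 0.229) = 840.
From dH/dt = 0: 0.0106·840 - 0.535 = 0.0224P*, so P* = 8.37/0.0224 = 374.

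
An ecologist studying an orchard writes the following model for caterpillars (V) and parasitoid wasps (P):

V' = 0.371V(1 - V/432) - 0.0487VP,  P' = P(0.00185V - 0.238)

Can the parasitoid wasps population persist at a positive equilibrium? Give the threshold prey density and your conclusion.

Threshold V = 129; K > 129, so yes, the predator persists.

The predator equation gives dP/dt > 0 only when V > 0.238/0.00185 = 129.
Without the predator, V → K = 432. Since 432 > 129, the predator can invade and persist.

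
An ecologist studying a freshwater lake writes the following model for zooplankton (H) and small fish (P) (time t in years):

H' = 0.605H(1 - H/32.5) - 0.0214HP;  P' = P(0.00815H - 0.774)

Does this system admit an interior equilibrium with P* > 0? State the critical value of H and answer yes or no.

Threshold H = 95; K < 95, so no, the predator goes extinct.

The predator equation gives dP/dt > 0 only when H > 0.774/0.00815 = 95.
Without the predator, H → K = 32.5. Since 32.5 < 95, the predator cannot invade.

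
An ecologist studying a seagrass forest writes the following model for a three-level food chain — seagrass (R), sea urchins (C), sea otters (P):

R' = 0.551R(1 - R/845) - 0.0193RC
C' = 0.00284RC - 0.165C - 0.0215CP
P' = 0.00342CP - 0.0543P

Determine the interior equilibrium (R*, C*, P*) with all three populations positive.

From dP/dt = 0: 0.00342C* = 0.0543, so C* = 15.9.
From dR/dt = 0: 0.551(1 - R*/845) = 0.0193·15.9, giving R* = 845·(1 - 0.556) = 375.
From dC/dt = 0: 0.00284·375 - 0.165 = 0.0215P*, so P* = 0.9/0.0215 = 41.9.

R* ≈ 375, C* ≈ 15.9, P* ≈ 41.9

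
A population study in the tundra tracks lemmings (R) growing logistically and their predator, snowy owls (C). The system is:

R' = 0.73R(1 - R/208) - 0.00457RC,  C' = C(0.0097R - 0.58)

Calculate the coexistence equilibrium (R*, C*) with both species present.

R* ≈ 59.8, C* ≈ 114

From dC/dt = 0 with C > 0: 0.0097R* = 0.58, so R* = 59.8.
Substitute into dR/dt = 0: 0.73(1 - 59.8/208) = 0.00457C*.
The bracket is 0.713, giving C* = 0.52/0.00457 = 114.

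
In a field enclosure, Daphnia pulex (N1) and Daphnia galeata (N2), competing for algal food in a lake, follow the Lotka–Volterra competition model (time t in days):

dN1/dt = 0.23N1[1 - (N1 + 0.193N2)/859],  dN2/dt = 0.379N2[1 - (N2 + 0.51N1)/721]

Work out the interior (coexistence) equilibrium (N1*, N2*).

Setting both brackets to zero gives the nullclines N1 + 0.193N2 = 859 and 0.51N1 + N2 = 721.
Substituting N2 = 721 - 0.51N1 into the first: N1(1 - 0.193·0.51) = 859 - 0.193·721.
So N1* = 720/0.902 = 798, and then N2* = 721 - 0.51·798 = 314.

N1* ≈ 798, N2* ≈ 314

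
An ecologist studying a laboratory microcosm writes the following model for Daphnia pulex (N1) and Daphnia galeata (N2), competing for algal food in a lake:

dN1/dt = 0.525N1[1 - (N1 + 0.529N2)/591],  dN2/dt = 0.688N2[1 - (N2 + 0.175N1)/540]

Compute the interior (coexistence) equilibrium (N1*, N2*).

Setting both brackets to zero gives the nullclines N1 + 0.529N2 = 591 and 0.175N1 + N2 = 540.
Substituting N2 = 540 - 0.175N1 into the first: N1(1 - 0.529·0.175) = 591 - 0.529·540.
So N1* = 305/0.907 = 336, and then N2* = 540 - 0.175·336 = 481.

N1* ≈ 336, N2* ≈ 481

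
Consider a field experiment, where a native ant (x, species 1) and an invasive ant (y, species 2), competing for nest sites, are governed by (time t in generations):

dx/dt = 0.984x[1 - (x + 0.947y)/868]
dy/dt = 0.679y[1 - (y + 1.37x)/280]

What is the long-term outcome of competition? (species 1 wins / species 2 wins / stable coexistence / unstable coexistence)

Compare the nullcline intercepts: K1/α12 = 868/0.947 = 917 > K2 = 280; K2/α21 = 280/1.37 = 204 < K1 = 868.
Since the inequalities point opposite ways, species 1 can invade but species 2 cannot.

species 1 excludes species 2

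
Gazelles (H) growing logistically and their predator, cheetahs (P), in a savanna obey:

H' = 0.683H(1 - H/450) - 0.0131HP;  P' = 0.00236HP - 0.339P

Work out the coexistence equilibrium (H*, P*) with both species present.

From dP/dt = 0 with P > 0: 0.00236H* = 0.339, so H* = 144.
Substitute into dH/dt = 0: 0.683(1 - 144/450) = 0.0131P*.
The bracket is 0.681, giving P* = 0.465/0.0131 = 35.5.

H* ≈ 144, P* ≈ 35.5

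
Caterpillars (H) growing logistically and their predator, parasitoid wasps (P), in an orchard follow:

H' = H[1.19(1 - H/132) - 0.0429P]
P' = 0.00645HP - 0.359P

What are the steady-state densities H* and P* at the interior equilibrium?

H* ≈ 55.7, P* ≈ 16

From dP/dt = 0 with P > 0: 0.00645H* = 0.359, so H* = 55.7.
Substitute into dH/dt = 0: 1.19(1 - 55.7/132) = 0.0429P*.
The bracket is 0.578, giving P* = 0.688/0.0429 = 16.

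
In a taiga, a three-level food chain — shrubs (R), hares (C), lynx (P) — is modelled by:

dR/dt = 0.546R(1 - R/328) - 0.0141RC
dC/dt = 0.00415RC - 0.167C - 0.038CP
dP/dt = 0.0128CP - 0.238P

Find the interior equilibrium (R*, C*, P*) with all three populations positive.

From dP/dt = 0: 0.0128C* = 0.238, so C* = 18.6.
From dR/dt = 0: 0.546(1 - R*/328) = 0.0141·18.6, giving R* = 328·(1 - 0.48) = 171.
From dC/dt = 0: 0.00415·171 - 0.167 = 0.038P*, so P* = 0.541/0.038 = 14.2.

R* ≈ 171, C* ≈ 18.6, P* ≈ 14.2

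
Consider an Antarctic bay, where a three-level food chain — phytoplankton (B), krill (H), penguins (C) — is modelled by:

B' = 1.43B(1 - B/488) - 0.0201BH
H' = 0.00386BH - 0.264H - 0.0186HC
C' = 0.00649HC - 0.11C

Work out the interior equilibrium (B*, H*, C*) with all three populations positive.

B* ≈ 372, H* ≈ 16.9, C* ≈ 63

From dC/dt = 0: 0.00649H* = 0.11, so H* = 16.9.
From dB/dt = 0: 1.43(1 - B*/488) = 0.0201·16.9, giving B* = 488·(1 - 0.238) = 372.
From dH/dt = 0: 0.00386·372 - 0.264 = 0.0186C*, so C* = 1.17/0.0186 = 63.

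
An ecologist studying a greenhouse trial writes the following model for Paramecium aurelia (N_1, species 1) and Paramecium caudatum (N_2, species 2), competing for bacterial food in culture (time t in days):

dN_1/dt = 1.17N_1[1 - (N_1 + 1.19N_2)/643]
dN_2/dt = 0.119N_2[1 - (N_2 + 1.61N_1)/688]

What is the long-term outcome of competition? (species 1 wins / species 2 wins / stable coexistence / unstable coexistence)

Compare the nullcline intercepts: K1/α12 = 643/1.19 = 540 < K2 = 688; K2/α21 = 688/1.61 = 427 < K1 = 643.
Since both are reversed, neither can invade when rare; the interior point is a saddle.

unstable coexistence (outcome depends on initial conditions)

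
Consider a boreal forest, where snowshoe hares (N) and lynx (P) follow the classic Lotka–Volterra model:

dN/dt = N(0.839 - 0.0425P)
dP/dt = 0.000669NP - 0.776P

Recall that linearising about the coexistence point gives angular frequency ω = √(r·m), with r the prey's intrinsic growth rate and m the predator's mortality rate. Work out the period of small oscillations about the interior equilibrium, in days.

Here r = 0.839 and m = 0.776, so r·m = 0.651.
ω = √0.651 = 0.807 per day, hence T = 2π/ω ≈ 7.79 days.

T ≈ 7.79 days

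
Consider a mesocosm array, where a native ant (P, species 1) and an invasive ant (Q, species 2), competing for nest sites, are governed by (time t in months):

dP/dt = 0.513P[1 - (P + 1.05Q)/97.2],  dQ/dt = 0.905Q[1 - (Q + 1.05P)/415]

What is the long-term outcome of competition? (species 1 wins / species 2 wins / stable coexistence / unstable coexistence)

species 2 excludes species 1

Compare the nullcline intercepts: K1/α12 = 97.2/1.05 = 92.6 < K2 = 415; K2/α21 = 415/1.05 = 395 > K1 = 97.2.
Since the inequalities point opposite ways, species 2 can invade but species 1 cannot.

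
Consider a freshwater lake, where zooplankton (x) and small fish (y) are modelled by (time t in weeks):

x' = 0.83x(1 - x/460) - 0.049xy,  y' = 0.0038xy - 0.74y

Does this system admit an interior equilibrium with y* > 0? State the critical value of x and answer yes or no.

Threshold x = 195; K > 195, so yes, the predator persists.

The predator equation gives dy/dt > 0 only when x > 0.74/0.0038 = 195.
Without the predator, x → K = 460. Since 460 > 195, the predator can invade and persist.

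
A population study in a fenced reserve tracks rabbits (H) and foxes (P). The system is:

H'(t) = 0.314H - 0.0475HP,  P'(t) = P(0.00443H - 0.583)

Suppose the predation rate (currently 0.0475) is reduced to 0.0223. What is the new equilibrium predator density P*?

At the interior fixed point, setting dH/dt = 0 with H > 0 fixes P* = (prey growth rate)/(HP coefficient) — independent of the other coefficients.
With the change, P* = 0.314/0.0223 = 14.1; it rises from 6.61.

P* ≈ 14.1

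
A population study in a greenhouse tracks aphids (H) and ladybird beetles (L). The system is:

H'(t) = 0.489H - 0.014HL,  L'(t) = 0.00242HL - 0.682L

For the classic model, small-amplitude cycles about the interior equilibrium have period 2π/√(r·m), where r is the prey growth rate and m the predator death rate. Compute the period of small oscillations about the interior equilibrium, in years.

T ≈ 10.9 years

Here r = 0.489 and m = 0.682, so r·m = 0.333.
ω = √0.333 = 0.577 per year, hence T = 2π/ω ≈ 10.9 years.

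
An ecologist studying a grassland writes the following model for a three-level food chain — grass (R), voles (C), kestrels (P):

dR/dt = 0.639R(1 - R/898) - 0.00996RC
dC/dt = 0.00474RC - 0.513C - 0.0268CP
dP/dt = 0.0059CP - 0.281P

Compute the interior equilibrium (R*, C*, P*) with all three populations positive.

From dP/dt = 0: 0.0059C* = 0.281, so C* = 47.6.
From dR/dt = 0: 0.639(1 - R*/898) = 0.00996·47.6, giving R* = 898·(1 - 0.742) = 231.
From dC/dt = 0: 0.00474·231 - 0.513 = 0.0268P*, so P* = 0.584/0.0268 = 21.8.

R* ≈ 231, C* ≈ 47.6, P* ≈ 21.8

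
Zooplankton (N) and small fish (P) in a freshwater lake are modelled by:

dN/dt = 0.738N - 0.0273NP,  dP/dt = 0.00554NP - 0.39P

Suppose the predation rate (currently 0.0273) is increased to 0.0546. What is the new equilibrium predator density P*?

P* ≈ 13.5

At the interior fixed point, setting dN/dt = 0 with N > 0 fixes P* = (prey growth rate)/(NP coefficient) — independent of the other coefficients.
With the change, P* = 0.738/0.0546 = 13.5; it falls from 27.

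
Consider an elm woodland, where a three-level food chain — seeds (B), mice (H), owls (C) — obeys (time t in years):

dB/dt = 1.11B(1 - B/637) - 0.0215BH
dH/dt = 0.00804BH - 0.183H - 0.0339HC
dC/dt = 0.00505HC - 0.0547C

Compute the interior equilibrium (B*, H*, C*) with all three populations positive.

From dC/dt = 0: 0.00505H* = 0.0547, so H* = 10.8.
From dB/dt = 0: 1.11(1 - B*/637) = 0.0215·10.8, giving B* = 637·(1 - 0.21) = 503.
From dH/dt = 0: 0.00804·503 - 0.183 = 0.0339C*, so C* = 3.86/0.0339 = 114.

B* ≈ 503, H* ≈ 10.8, C* ≈ 114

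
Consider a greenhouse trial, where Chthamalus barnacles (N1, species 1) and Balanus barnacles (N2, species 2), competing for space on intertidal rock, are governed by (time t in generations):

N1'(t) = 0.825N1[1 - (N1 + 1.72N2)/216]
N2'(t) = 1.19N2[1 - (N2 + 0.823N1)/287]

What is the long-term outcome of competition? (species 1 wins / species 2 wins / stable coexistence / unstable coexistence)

Compare the nullcline intercepts: K1/α12 = 216/1.72 = 126 < K2 = 287; K2/α21 = 287/0.823 = 349 > K1 = 216.
Since the inequalities point opposite ways, species 2 can invade but species 1 cannot.

species 2 excludes species 1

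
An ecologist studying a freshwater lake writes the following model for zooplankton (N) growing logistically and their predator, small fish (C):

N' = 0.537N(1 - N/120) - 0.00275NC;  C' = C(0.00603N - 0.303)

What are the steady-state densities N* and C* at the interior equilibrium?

From dC/dt = 0 with C > 0: 0.00603N* = 0.303, so N* = 50.2.
Substitute into dN/dt = 0: 0.537(1 - 50.2/120) = 0.00275C*.
The bracket is 0.581, giving C* = 0.312/0.00275 = 114.

N* ≈ 50.2, C* ≈ 114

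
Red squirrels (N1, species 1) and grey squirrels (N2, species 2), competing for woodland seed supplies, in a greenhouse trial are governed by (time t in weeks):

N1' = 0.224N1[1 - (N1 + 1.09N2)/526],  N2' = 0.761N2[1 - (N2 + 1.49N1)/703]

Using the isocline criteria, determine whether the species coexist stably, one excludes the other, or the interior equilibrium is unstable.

Compare the nullcline intercepts: K1/α12 = 526/1.09 = 483 < K2 = 703; K2/α21 = 703/1.49 = 472 < K1 = 526.
Since both are reversed, neither can invade when rare; the interior point is a saddle.

unstable coexistence (outcome depends on initial conditions)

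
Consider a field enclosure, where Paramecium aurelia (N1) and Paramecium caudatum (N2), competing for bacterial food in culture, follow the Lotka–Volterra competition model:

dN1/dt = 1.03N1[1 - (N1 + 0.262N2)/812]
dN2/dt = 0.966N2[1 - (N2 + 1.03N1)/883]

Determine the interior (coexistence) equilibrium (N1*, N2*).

Setting both brackets to zero gives the nullclines N1 + 0.262N2 = 812 and 1.03N1 + N2 = 883.
Substituting N2 = 883 - 1.03N1 into the first: N1(1 - 0.262·1.03) = 812 - 0.262·883.
So N1* = 581/0.73 = 795, and then N2* = 883 - 1.03·795 = 63.9.

N1* ≈ 795, N2* ≈ 63.9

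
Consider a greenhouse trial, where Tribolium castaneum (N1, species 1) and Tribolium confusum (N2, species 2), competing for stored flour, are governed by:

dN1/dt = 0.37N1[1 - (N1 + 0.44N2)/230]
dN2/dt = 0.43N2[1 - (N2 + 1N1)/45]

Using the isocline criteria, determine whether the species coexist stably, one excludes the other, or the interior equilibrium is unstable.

Compare the nullcline intercepts: K1/α12 = 230/0.44 = 523 > K2 = 45; K2/α21 = 45/1 = 45 < K1 = 230.
Since the inequalities point opposite ways, species 1 can invade but species 2 cannot.

species 1 excludes species 2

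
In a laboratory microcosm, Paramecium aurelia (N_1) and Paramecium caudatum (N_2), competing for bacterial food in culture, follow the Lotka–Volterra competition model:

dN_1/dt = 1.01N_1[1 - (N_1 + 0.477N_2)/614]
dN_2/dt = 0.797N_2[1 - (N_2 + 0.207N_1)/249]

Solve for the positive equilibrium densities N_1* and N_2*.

Setting both brackets to zero gives the nullclines N_1 + 0.477N_2 = 614 and 0.207N_1 + N_2 = 249.
Substituting N_2 = 249 - 0.207N_1 into the first: N_1(1 - 0.477·0.207) = 614 - 0.477·249.
So N_1* = 495/0.901 = 549, and then N_2* = 249 - 0.207·549 = 135.

N_1* ≈ 549, N_2* ≈ 135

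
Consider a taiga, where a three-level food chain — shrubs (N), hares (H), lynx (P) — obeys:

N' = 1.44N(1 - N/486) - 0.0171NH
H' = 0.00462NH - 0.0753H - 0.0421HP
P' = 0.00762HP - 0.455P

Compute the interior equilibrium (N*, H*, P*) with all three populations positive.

From dP/dt = 0: 0.00762H* = 0.455, so H* = 59.7.
From dN/dt = 0: 1.44(1 - N*/486) = 0.0171·59.7, giving N* = 486·(1 - 0.709) = 141.
From dH/dt = 0: 0.00462·141 - 0.0753 = 0.0421P*, so P* = 0.578/0.0421 = 13.7.

N* ≈ 141, H* ≈ 59.7, P* ≈ 13.7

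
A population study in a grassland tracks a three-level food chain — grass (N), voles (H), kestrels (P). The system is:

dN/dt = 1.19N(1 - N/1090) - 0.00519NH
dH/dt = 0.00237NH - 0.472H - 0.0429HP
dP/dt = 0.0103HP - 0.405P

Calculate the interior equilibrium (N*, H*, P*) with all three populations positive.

N* ≈ 903, H* ≈ 39.3, P* ≈ 38.9

From dP/dt = 0: 0.0103H* = 0.405, so H* = 39.3.
From dN/dt = 0: 1.19(1 - N*/1090) = 0.00519·39.3, giving N* = 1090·(1 - 0.171) = 903.
From dH/dt = 0: 0.00237·903 - 0.472 = 0.0429P*, so P* = 1.67/0.0429 = 38.9.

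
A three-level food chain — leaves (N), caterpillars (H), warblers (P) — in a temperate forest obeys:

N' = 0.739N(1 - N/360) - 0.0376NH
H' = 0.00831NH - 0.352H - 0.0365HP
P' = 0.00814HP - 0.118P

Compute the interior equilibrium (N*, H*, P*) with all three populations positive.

N* ≈ 94.5, H* ≈ 14.5, P* ≈ 11.9

From dP/dt = 0: 0.00814H* = 0.118, so H* = 14.5.
From dN/dt = 0: 0.739(1 - N*/360) = 0.0376·14.5, giving N* = 360·(1 - 0.738) = 94.5.
From dH/dt = 0: 0.00831·94.5 - 0.352 = 0.0365P*, so P* = 0.433/0.0365 = 11.9.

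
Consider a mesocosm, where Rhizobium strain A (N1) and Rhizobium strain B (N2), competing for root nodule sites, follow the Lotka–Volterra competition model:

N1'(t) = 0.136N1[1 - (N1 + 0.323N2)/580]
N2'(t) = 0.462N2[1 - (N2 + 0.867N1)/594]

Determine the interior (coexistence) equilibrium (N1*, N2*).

N1* ≈ 539, N2* ≈ 127

Setting both brackets to zero gives the nullclines N1 + 0.323N2 = 580 and 0.867N1 + N2 = 594.
Substituting N2 = 594 - 0.867N1 into the first: N1(1 - 0.323·0.867) = 580 - 0.323·594.
So N1* = 388/0.72 = 539, and then N2* = 594 - 0.867·539 = 127.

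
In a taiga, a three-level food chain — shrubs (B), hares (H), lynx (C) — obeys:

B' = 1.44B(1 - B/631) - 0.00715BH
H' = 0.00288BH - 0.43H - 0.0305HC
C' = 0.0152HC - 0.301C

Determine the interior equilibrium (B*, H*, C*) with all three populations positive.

From dC/dt = 0: 0.0152H* = 0.301, so H* = 19.8.
From dB/dt = 0: 1.44(1 - B*/631) = 0.00715·19.8, giving B* = 631·(1 - 0.0983) = 569.
From dH/dt = 0: 0.00288·569 - 0.43 = 0.0305C*, so C* = 1.21/0.0305 = 39.6.

B* ≈ 569, H* ≈ 19.8, C* ≈ 39.6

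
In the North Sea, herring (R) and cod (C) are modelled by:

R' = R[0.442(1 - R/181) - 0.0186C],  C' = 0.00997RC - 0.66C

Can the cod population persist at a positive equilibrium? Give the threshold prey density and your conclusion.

Threshold R = 66.2; K > 66.2, so yes, the predator persists.

The predator equation gives dC/dt > 0 only when R > 0.66/0.00997 = 66.2.
Without the predator, R → K = 181. Since 181 > 66.2, the predator can invade and persist.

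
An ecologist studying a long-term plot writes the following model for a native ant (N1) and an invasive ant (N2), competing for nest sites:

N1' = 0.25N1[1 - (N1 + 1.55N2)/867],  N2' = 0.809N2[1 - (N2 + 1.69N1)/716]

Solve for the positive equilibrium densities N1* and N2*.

Setting both brackets to zero gives the nullclines N1 + 1.55N2 = 867 and 1.69N1 + N2 = 716.
Substituting N2 = 716 - 1.69N1 into the first: N1(1 - 1.55·1.69) = 867 - 1.55·716.
So N1* = -243/-1.62 = 150, and then N2* = 716 - 1.69·150 = 463.

N1* ≈ 150, N2* ≈ 463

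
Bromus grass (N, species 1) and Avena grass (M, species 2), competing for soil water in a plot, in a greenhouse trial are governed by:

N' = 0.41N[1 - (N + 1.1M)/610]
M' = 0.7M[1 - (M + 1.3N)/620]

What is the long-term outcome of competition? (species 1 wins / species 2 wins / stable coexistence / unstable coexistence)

unstable coexistence (outcome depends on initial conditions)

Compare the nullcline intercepts: K1/α12 = 610/1.1 = 555 < K2 = 620; K2/α21 = 620/1.3 = 477 < K1 = 610.
Since both are reversed, neither can invade when rare; the interior point is a saddle.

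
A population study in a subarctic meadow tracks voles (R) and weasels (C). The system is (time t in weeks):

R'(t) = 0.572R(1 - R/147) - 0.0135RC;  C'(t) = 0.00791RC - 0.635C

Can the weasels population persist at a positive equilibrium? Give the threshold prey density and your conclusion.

Threshold R = 80.3; K > 80.3, so yes, the predator persists.

The predator equation gives dC/dt > 0 only when R > 0.635/0.00791 = 80.3.
Without the predator, R → K = 147. Since 147 > 80.3, the predator can invade and persist.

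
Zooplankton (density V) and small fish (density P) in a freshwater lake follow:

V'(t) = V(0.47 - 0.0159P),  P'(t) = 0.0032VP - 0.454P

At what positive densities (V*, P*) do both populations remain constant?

Set dP/dt = 0 with P > 0: 0.0032V - 0.454 = 0, so V* = 0.454/0.0032 = 142.
Set dV/dt = 0 with V > 0: 0.47 - 0.0159P = 0, so P* = 0.47/0.0159 = 29.6.

V* ≈ 142, P* ≈ 29.6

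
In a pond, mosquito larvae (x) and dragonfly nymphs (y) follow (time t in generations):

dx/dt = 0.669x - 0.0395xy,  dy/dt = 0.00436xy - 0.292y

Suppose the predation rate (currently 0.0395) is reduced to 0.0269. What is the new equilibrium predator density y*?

y* ≈ 24.9

At the interior fixed point, setting dx/dt = 0 with x > 0 fixes y* = (prey growth rate)/(xy coefficient) — independent of the other coefficients.
With the change, y* = 0.669/0.0269 = 24.9; it rises from 16.9.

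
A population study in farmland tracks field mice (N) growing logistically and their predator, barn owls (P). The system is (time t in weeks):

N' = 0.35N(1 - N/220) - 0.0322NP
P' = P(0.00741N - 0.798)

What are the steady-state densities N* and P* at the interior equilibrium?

From dP/dt = 0 with P > 0: 0.00741N* = 0.798, so N* = 108.
Substitute into dN/dt = 0: 0.35(1 - 108/220) = 0.0322P*.
The bracket is 0.51, giving P* = 0.179/0.0322 = 5.55.

N* ≈ 108, P* ≈ 5.55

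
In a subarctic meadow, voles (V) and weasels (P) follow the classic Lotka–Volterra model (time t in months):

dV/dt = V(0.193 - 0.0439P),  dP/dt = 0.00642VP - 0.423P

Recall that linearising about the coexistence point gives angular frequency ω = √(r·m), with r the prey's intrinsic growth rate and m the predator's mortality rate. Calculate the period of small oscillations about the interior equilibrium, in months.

Here r = 0.193 and m = 0.423, so r·m = 0.0816.
ω = √0.0816 = 0.286 per month, hence T = 2π/ω ≈ 22 months.

T ≈ 22 months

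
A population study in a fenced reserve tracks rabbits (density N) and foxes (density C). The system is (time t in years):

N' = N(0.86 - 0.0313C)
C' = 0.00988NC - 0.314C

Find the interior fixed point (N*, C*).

Set dC/dt = 0 with C > 0: 0.00988N - 0.314 = 0, so N* = 0.314/0.00988 = 31.8.
Set dN/dt = 0 with N > 0: 0.86 - 0.0313C = 0, so C* = 0.86/0.0313 = 27.5.

N* ≈ 31.8, C* ≈ 27.5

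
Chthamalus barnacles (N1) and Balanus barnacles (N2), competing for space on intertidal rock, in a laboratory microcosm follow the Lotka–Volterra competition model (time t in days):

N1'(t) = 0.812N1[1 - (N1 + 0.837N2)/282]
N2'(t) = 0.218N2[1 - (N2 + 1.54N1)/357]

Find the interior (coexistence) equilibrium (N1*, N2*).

N1* ≈ 58.2, N2* ≈ 267

Setting both brackets to zero gives the nullclines N1 + 0.837N2 = 282 and 1.54N1 + N2 = 357.
Substituting N2 = 357 - 1.54N1 into the first: N1(1 - 0.837·1.54) = 282 - 0.837·357.
So N1* = -16.8/-0.289 = 58.2, and then N2* = 357 - 1.54·58.2 = 267.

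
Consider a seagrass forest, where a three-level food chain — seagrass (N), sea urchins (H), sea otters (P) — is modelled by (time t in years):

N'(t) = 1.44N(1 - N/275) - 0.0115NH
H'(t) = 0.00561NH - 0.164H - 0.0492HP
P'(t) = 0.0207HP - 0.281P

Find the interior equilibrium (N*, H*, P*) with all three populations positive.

N* ≈ 245, H* ≈ 13.6, P* ≈ 24.6

From dP/dt = 0: 0.0207H* = 0.281, so H* = 13.6.
From dN/dt = 0: 1.44(1 - N*/275) = 0.0115·13.6, giving N* = 275·(1 - 0.108) = 245.
From dH/dt = 0: 0.00561·245 - 0.164 = 0.0492P*, so P* = 1.21/0.0492 = 24.6.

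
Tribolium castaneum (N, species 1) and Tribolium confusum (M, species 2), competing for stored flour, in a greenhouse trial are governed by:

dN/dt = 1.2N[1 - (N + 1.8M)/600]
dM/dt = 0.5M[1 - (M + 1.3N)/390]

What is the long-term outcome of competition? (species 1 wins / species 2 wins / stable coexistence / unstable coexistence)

Compare the nullcline intercepts: K1/α12 = 600/1.8 = 333 < K2 = 390; K2/α21 = 390/1.3 = 300 < K1 = 600.
Since both are reversed, neither can invade when rare; the interior point is a saddle.

unstable coexistence (outcome depends on initial conditions)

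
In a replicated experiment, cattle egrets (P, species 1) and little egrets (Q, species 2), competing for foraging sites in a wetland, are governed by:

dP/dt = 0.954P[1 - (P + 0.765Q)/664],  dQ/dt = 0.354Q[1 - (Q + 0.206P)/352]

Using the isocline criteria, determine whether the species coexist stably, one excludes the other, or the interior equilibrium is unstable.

Compare the nullcline intercepts: K1/α12 = 664/0.765 = 868 > K2 = 352; K2/α21 = 352/0.206 = 1710 > K1 = 664.
Since both inequalities hold, each species can invade when rare, so the interior equilibrium is stable.

stable coexistence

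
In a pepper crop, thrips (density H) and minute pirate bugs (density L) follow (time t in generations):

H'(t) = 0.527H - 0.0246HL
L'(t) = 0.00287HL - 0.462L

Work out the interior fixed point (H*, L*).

Set dL/dt = 0 with L > 0: 0.00287H - 0.462 = 0, so H* = 0.462/0.00287 = 161.
Set dH/dt = 0 with H > 0: 0.527 - 0.0246L = 0, so L* = 0.527/0.0246 = 21.4.

H* ≈ 161, L* ≈ 21.4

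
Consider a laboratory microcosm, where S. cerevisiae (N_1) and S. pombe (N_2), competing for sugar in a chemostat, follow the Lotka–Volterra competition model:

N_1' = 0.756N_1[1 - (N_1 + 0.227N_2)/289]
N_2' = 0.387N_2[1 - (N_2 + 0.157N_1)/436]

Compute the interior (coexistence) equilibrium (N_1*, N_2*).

N_1* ≈ 197, N_2* ≈ 405

Setting both brackets to zero gives the nullclines N_1 + 0.227N_2 = 289 and 0.157N_1 + N_2 = 436.
Substituting N_2 = 436 - 0.157N_1 into the first: N_1(1 - 0.227·0.157) = 289 - 0.227·436.
So N_1* = 190/0.964 = 197, and then N_2* = 436 - 0.157·197 = 405.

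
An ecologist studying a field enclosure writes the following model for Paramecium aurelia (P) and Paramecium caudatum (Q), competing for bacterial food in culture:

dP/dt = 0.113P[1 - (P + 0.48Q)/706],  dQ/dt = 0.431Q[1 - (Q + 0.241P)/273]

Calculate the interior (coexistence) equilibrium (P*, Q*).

Setting both brackets to zero gives the nullclines P + 0.48Q = 706 and 0.241P + Q = 273.
Substituting Q = 273 - 0.241P into the first: P(1 - 0.48·0.241) = 706 - 0.48·273.
So P* = 575/0.884 = 650, and then Q* = 273 - 0.241·650 = 116.

P* ≈ 650, Q* ≈ 116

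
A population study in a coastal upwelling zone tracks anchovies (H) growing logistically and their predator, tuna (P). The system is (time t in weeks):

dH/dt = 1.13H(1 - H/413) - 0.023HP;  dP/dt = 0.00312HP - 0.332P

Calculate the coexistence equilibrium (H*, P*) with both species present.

H* ≈ 106, P* ≈ 36.5

From dP/dt = 0 with P > 0: 0.00312H* = 0.332, so H* = 106.
Substitute into dH/dt = 0: 1.13(1 - 106/413) = 0.023P*.
The bracket is 0.742, giving P* = 0.839/0.023 = 36.5.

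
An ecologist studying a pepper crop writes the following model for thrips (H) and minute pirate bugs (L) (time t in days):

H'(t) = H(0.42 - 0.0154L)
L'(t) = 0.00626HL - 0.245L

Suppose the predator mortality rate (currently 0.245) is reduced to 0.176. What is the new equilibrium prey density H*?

H* ≈ 28.1

At the interior fixed point, setting dL/dt = 0 with L > 0 fixes H* = (predator death rate)/(HL coefficient) — independent of the other coefficients.
With the change, H* = 0.176/0.00626 = 28.1; it falls from 39.1.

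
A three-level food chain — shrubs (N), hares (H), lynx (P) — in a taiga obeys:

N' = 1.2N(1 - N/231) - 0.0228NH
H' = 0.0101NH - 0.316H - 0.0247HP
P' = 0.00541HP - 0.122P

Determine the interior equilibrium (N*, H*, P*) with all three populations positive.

N* ≈ 132, H* ≈ 22.6, P* ≈ 41.2

From dP/dt = 0: 0.00541H* = 0.122, so H* = 22.6.
From dN/dt = 0: 1.2(1 - N*/231) = 0.0228·22.6, giving N* = 231·(1 - 0.428) = 132.
From dH/dt = 0: 0.0101·132 - 0.316 = 0.0247P*, so P* = 1.02/0.0247 = 41.2.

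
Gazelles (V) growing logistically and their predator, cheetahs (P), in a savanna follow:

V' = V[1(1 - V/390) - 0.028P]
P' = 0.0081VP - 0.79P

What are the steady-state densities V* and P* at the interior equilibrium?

V* ≈ 97.5, P* ≈ 26.8

From dP/dt = 0 with P > 0: 0.0081V* = 0.79, so V* = 97.5.
Substitute into dV/dt = 0: 1(1 - 97.5/390) = 0.028P*.
The bracket is 0.75, giving P* = 0.75/0.028 = 26.8.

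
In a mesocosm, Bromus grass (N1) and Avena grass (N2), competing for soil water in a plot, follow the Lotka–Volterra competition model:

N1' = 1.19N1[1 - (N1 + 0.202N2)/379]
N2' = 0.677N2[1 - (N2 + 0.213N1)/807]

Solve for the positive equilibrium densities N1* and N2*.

N1* ≈ 226, N2* ≈ 759

Setting both brackets to zero gives the nullclines N1 + 0.202N2 = 379 and 0.213N1 + N2 = 807.
Substituting N2 = 807 - 0.213N1 into the first: N1(1 - 0.202·0.213) = 379 - 0.202·807.
So N1* = 216/0.957 = 226, and then N2* = 807 - 0.213·226 = 759.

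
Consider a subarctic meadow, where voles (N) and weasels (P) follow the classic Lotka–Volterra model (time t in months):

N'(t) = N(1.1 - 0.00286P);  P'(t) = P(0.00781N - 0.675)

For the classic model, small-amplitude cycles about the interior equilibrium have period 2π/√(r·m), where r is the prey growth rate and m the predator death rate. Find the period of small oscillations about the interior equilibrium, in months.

T ≈ 7.29 months

Here r = 1.1 and m = 0.675, so r·m = 0.743.
ω = √0.743 = 0.862 per month, hence T = 2π/ω ≈ 7.29 months.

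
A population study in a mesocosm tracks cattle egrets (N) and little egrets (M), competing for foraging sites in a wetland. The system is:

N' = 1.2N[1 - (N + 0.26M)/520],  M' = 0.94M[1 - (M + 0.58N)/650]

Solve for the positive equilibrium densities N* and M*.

N* ≈ 413, M* ≈ 410

Setting both brackets to zero gives the nullclines N + 0.26M = 520 and 0.58N + M = 650.
Substituting M = 650 - 0.58N into the first: N(1 - 0.26·0.58) = 520 - 0.26·650.
So N* = 351/0.849 = 413, and then M* = 650 - 0.58·413 = 410.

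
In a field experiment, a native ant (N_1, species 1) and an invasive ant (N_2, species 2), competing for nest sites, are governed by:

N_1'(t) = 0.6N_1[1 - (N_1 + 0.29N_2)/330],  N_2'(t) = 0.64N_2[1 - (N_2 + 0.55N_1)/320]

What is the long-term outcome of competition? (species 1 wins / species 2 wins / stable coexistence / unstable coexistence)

Compare the nullcline intercepts: K1/α12 = 330/0.29 = 1140 > K2 = 320; K2/α21 = 320/0.55 = 582 > K1 = 330.
Since both inequalities hold, each species can invade when rare, so the interior equilibrium is stable.

stable coexistence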